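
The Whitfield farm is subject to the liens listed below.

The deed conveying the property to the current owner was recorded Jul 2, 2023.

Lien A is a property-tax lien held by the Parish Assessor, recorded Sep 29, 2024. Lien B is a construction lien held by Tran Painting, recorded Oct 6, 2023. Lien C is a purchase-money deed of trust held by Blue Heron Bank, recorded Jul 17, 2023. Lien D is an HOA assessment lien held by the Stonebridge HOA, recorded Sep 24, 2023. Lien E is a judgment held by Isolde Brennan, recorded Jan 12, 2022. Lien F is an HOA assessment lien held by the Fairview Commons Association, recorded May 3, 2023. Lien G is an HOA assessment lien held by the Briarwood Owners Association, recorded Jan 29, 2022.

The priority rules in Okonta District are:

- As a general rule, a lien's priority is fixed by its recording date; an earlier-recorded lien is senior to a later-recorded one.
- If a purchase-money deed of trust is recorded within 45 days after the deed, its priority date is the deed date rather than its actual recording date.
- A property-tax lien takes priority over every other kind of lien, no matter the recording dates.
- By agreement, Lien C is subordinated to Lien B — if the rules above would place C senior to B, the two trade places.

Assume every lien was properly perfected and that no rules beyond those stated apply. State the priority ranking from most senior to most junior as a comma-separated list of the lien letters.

Effective dates after the stated exceptions: C relates back to the deed date Jul 2, 2023.
A, as a property-tax lien, has superpriority and ranks first.
Among the remaining liens, by effective date: E (Jan 12, 2022), G (Jan 29, 2022), F (May 3, 2023), C (Jul 2, 2023), D (Sep 24, 2023), B (Oct 6, 2023).
C would otherwise be senior to B, so under the subordination agreement C and B exchange positions.

A, E, G, F, B, D, C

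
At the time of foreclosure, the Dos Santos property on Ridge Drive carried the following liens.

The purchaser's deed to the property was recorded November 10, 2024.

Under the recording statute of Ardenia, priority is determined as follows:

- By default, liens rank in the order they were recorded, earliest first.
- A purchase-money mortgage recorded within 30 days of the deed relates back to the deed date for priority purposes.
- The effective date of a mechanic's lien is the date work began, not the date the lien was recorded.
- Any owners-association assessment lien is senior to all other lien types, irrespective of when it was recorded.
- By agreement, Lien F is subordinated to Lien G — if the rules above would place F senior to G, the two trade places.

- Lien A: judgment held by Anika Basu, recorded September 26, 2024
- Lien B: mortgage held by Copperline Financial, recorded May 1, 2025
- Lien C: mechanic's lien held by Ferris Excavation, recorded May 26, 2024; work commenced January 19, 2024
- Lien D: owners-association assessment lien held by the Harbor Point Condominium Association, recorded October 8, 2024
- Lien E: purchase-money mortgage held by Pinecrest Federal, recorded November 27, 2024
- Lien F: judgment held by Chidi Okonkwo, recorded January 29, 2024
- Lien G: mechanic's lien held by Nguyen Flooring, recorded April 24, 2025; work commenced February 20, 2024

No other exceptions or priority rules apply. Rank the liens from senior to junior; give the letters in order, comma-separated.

D, C, G, F, A, E, B

First, effective dates: C is treated as recorded January 19, 2024, the work-commencement date; E was recorded within the 30-day window, so its effective date is the deed date November 10, 2024; G is treated as recorded February 20, 2024, the work-commencement date.
D is an owners-association assessment lien and takes priority over every other lien.
Among the remaining liens, by effective date: C (January 19, 2024), F (January 29, 2024), G (February 20, 2024), A (September 26, 2024), E (November 10, 2024), B (May 1, 2025).
F is senior to G before the subordination, so the two trade places.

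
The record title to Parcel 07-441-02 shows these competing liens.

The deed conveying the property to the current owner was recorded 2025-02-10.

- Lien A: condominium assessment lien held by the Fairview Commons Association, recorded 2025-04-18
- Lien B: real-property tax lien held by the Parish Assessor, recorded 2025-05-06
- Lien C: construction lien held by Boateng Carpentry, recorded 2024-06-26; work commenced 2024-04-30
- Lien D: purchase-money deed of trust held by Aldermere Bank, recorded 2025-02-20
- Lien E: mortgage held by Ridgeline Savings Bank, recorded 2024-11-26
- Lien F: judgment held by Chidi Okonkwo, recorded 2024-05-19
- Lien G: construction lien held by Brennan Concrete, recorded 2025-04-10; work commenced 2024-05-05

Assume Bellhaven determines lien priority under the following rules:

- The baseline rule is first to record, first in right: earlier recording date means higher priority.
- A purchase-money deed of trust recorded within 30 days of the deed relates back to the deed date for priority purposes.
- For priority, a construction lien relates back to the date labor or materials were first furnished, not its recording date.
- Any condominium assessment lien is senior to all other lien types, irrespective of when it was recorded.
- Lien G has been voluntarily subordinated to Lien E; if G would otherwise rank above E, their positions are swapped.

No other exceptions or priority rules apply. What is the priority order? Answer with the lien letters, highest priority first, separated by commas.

Adjusting effective dates: C relates back to 2024-04-30 (work commenced); D was recorded within the 30-day window, so its effective date is the deed date 2025-02-10; G's effective date is 2024-05-05, when work began.
As a condominium assessment lien, A is senior to every other lien.
The other liens, earliest effective date first: C (2024-04-30), G (2024-05-05), F (2024-05-19), E (2024-11-26), D (2025-02-10), B (2025-05-06).
The subordination applies — G was senior to E — so G and E swap.

A, C, E, F, G, D, B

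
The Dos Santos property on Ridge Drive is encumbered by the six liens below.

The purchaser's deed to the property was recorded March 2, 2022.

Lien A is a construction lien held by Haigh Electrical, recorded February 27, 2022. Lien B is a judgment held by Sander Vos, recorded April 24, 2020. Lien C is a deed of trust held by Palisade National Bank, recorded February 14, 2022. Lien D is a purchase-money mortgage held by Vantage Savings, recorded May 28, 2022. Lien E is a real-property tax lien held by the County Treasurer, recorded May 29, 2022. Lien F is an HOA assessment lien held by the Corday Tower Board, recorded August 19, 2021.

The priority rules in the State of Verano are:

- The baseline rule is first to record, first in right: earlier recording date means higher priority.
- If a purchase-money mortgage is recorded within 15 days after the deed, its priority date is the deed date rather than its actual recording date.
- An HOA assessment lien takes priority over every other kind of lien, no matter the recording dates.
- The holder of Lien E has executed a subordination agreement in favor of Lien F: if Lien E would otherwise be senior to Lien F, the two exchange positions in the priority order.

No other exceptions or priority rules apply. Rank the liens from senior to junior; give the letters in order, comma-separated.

F, B, C, A, D, E

Effective dates after the stated exceptions: D was recorded 87 days after the deed, outside the 15-day window, so it keeps its recording date.
F, as an HOA assessment lien, has superpriority and ranks first.
Among the remaining liens, by effective date: B (April 24, 2020), C (February 14, 2022), A (February 27, 2022), D (May 28, 2022), E (May 29, 2022).
E is already junior to F, so the subordination agreement changes nothing.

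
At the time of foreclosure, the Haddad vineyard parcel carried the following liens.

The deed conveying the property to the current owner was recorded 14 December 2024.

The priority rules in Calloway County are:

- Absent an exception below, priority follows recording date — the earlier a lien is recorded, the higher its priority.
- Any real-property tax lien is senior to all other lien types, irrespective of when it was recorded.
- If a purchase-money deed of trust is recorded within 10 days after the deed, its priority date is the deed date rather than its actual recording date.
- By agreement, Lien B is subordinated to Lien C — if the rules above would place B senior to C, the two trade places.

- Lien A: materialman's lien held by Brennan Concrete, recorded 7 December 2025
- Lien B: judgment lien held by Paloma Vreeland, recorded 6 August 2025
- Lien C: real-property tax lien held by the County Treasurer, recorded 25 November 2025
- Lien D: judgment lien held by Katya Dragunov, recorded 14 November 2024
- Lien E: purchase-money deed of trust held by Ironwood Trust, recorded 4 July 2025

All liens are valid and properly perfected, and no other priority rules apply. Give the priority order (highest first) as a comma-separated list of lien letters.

Effective dates: E was recorded 202 days after the deed — beyond 10 days — so no relation-back applies.
As a real-property tax lien, C is senior to every other lien.
The other liens, earliest effective date first: D (14 November 2024), E (4 July 2025), B (6 August 2025), A (7 December 2025).
B is already junior to C, so the subordination agreement changes nothing.

C, D, E, B, A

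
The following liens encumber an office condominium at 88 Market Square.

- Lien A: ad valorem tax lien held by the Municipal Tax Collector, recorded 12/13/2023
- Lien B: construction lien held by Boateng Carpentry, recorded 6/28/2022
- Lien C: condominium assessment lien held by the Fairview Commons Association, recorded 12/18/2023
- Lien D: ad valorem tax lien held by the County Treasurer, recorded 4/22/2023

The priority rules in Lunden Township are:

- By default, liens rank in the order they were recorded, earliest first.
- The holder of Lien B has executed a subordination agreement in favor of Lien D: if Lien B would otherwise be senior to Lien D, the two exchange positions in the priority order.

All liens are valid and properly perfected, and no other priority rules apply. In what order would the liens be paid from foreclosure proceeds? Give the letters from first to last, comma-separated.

D, B, A, C

By effective date, earliest first: B (6/28/2022), D (4/22/2023), A (12/13/2023), C (12/18/2023).
B is senior to D before the subordination, so the two trade places.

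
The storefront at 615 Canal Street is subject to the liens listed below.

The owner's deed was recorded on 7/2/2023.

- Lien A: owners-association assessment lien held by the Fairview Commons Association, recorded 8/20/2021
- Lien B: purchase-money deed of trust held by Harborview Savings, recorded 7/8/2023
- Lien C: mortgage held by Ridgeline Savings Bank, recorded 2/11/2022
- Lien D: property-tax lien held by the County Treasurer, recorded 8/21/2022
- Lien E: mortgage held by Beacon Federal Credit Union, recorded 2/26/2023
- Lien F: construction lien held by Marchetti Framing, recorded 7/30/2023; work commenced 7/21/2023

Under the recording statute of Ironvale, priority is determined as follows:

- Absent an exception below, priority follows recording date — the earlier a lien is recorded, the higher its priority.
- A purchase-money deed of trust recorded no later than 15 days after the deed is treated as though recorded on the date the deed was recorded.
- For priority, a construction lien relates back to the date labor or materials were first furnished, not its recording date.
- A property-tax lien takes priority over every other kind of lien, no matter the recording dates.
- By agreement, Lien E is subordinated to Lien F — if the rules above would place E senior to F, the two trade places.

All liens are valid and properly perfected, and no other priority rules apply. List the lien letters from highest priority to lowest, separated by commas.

Effective dates after the stated exceptions: B's effective date is the deed date, 7/2/2023; F is treated as recorded 7/21/2023, the work-commencement date.
D, as a property-tax lien, has superpriority and ranks first.
Ordering the rest by effective date: A (8/20/2021), C (2/11/2022), E (2/26/2023), B (7/2/2023), F (7/21/2023).
The subordination applies — E was senior to F — so E and F swap.

D, A, C, F, B, E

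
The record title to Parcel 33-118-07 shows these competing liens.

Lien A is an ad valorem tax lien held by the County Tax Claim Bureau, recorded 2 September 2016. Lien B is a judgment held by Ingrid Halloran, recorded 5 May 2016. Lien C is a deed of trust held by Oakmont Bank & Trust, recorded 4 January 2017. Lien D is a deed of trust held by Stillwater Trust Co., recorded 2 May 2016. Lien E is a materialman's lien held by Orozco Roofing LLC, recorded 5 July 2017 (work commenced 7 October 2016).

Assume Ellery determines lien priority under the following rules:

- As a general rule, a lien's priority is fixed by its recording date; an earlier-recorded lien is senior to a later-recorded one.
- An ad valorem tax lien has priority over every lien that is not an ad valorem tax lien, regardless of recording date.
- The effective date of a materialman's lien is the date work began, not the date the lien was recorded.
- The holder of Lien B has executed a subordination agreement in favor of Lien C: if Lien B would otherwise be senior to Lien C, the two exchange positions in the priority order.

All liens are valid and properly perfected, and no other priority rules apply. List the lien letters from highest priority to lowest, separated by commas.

Effective dates: E's effective date is 7 October 2016, when work began.
A is an ad valorem tax lien, so it outranks all other liens regardless of date.
Ordering the rest by effective date: D (2 May 2016), B (5 May 2016), E (7 October 2016), C (4 January 2017).
The subordination applies — B was senior to C — so B and C swap.

A, D, C, E, B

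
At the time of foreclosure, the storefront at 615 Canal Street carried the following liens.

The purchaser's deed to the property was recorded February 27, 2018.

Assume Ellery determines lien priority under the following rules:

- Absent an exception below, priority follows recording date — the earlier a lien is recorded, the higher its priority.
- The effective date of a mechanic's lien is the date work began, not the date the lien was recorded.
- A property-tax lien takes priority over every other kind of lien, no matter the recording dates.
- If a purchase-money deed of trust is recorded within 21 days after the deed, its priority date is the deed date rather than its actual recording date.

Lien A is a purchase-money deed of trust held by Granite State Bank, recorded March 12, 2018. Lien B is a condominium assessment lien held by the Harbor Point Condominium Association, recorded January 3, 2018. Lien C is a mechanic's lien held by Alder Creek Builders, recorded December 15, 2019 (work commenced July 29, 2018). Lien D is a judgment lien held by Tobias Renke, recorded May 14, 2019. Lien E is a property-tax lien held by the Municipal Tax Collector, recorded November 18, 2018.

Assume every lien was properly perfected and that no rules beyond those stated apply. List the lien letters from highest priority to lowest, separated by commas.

E, B, A, C, D

Effective dates: A was recorded within the 21-day window, so its effective date is the deed date February 27, 2018; C is treated as recorded July 29, 2018, the work-commencement date.
E, as a property-tax lien, has superpriority and ranks first.
Ordering the rest by effective date: B (January 3, 2018), A (February 27, 2018), C (July 29, 2018), D (May 14, 2019).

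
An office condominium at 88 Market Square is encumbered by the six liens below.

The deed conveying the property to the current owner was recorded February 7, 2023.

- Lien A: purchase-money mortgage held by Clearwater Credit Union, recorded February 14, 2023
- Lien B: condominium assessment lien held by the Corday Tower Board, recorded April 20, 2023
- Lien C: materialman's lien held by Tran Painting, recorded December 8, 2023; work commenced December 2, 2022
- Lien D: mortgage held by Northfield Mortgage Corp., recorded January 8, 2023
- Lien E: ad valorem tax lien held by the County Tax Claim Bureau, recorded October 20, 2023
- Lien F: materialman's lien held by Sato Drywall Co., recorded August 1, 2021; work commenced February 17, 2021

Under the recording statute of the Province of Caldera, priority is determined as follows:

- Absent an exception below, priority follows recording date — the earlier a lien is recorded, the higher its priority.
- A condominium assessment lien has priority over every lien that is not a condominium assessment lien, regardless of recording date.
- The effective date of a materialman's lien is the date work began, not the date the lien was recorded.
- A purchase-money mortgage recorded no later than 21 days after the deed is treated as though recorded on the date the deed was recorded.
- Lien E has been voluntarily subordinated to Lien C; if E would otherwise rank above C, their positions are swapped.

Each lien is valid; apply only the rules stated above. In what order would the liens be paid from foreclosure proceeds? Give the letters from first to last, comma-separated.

B, F, C, D, A, E

First, effective dates: A was recorded within the 21-day window, so its effective date is the deed date February 7, 2023; C's effective date is December 2, 2022, when work began; F's effective date is February 17, 2021, when work began.
B, as a condominium assessment lien, has superpriority and ranks first.
Among the remaining liens, by effective date: F (February 17, 2021), C (December 2, 2022), D (January 8, 2023), A (February 7, 2023), E (October 20, 2023).
E already ranks below C; the subordination has no effect.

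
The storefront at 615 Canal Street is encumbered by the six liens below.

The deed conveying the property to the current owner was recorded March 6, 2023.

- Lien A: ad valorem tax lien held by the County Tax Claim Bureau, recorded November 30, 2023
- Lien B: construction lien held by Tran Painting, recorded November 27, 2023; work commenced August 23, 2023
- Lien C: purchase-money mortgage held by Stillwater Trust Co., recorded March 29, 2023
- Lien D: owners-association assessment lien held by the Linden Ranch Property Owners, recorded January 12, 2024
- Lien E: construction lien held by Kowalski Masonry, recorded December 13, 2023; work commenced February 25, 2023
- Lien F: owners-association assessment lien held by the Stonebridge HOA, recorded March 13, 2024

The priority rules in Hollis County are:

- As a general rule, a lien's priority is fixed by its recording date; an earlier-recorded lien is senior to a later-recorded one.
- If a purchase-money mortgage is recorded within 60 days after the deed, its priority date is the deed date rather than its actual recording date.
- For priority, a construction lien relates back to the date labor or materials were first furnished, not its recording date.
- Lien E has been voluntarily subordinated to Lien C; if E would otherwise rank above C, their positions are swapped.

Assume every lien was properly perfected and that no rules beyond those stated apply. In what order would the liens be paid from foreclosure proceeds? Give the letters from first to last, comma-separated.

C, E, B, A, D, F

Effective dates after the stated exceptions: B's effective date is August 23, 2023, when work began; C relates back to the deed date March 6, 2023; E relates back to February 25, 2023 (work commenced).
By effective date: E (February 25, 2023), C (March 6, 2023), B (August 23, 2023), A (November 30, 2023), D (January 12, 2024), F (March 13, 2024).
Because E would otherwise rank above C, the subordination swaps them.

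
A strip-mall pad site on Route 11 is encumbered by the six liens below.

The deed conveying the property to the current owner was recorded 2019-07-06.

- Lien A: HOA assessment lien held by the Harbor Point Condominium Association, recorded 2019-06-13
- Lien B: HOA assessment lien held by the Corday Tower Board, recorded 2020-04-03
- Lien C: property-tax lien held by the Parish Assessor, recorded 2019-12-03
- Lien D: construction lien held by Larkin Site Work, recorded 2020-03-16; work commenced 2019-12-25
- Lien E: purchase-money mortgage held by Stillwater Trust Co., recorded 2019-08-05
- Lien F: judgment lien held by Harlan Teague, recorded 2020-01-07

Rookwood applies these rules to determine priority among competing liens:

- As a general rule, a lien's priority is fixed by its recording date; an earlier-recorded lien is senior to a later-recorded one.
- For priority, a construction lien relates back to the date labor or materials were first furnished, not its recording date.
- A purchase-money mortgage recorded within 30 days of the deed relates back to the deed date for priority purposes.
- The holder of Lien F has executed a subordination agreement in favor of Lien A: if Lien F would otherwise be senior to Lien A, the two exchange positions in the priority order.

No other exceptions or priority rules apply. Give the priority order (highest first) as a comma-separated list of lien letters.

A, E, C, D, F, B

Adjusting effective dates: D is treated as recorded 2019-12-25, the work-commencement date; E's effective date is the deed date, 2019-07-06.
By effective date: A (2019-06-13), E (2019-07-06), C (2019-12-03), D (2019-12-25), F (2020-01-07), B (2020-04-03).
Since F is not senior to A, the subordination leaves the order unchanged.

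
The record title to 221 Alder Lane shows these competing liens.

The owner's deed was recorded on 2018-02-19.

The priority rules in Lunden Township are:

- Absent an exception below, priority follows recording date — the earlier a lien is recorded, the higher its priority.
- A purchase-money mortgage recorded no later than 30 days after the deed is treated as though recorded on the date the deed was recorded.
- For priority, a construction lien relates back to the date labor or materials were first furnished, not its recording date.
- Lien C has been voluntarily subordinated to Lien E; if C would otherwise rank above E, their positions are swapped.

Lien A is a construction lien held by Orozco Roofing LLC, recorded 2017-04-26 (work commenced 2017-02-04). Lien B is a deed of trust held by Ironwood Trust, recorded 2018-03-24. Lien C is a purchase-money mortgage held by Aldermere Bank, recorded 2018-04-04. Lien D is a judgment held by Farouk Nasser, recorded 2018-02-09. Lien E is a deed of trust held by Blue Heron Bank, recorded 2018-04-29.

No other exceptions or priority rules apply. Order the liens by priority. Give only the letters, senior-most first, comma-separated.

First, effective dates: A is treated as recorded 2017-02-04, the work-commencement date; C missed the 30-day window (44 days after the deed), so its recording date stands.
By effective date, earliest first: A (2017-02-04), D (2018-02-09), B (2018-03-24), C (2018-04-04), E (2018-04-29).
C is senior to E before the subordination, so the two trade places.

A, D, B, E, C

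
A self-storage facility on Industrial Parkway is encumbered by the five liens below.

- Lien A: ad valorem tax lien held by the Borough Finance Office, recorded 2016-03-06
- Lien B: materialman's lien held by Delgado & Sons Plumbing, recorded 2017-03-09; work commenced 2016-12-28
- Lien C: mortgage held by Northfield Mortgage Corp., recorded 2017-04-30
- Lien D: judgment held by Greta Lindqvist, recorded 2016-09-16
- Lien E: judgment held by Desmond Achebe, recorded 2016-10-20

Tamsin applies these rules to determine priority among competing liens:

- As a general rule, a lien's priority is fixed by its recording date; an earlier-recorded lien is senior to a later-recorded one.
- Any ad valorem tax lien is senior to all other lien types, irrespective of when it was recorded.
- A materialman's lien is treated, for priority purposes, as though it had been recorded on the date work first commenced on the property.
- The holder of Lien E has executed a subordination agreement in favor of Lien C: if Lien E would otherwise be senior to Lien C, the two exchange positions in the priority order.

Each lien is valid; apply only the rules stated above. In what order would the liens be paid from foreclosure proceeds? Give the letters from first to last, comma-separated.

A, D, C, B, E

Effective dates: B is treated as recorded 2016-12-28, the work-commencement date.
A, as an ad valorem tax lien, has superpriority and ranks first.
Ordering the rest by effective date: D (2016-09-16), E (2016-10-20), B (2016-12-28), C (2017-04-30).
E is senior to C before the subordination, so the two trade places.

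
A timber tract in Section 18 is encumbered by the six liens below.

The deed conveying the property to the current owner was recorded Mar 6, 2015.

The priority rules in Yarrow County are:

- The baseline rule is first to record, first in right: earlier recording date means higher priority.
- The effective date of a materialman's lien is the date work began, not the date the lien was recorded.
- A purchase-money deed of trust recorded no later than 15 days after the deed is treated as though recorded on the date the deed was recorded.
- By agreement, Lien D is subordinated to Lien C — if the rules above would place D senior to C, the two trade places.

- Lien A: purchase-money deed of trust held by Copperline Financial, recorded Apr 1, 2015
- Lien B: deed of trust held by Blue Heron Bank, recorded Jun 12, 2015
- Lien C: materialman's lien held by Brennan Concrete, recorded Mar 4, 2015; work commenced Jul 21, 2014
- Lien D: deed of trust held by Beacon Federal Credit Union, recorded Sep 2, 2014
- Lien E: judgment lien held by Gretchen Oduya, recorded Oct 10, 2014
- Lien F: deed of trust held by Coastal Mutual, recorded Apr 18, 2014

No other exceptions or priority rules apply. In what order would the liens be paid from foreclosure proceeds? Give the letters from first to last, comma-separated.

First, effective dates: A missed the 15-day window (26 days after the deed), so its recording date stands; C relates back to Jul 21, 2014 (work commenced).
Ordering by effective date: F (Apr 18, 2014), C (Jul 21, 2014), D (Sep 2, 2014), E (Oct 10, 2014), A (Apr 1, 2015), B (Jun 12, 2015).
Since D is not senior to C, the subordination leaves the order unchanged.

F, C, D, E, A, B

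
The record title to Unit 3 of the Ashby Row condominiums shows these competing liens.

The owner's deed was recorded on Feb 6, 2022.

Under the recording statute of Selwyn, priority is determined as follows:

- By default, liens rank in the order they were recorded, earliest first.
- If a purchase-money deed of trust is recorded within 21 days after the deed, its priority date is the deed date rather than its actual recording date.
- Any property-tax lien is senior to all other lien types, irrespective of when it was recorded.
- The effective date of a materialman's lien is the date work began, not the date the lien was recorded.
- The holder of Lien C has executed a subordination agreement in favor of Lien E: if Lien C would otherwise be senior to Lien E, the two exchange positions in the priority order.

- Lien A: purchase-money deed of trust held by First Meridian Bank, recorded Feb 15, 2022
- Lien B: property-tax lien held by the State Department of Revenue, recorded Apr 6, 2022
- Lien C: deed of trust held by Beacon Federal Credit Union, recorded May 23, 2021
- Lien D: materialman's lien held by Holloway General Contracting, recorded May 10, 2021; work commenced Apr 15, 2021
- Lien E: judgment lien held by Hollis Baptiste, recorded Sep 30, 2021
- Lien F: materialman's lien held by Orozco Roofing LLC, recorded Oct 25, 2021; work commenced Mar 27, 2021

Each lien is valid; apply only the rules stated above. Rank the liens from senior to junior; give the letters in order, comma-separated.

B, F, D, E, C, A

First, effective dates: A was recorded within the 21-day window, so its effective date is the deed date Feb 6, 2022; D relates back to Apr 15, 2021 (work commenced); F is treated as recorded Mar 27, 2021, the work-commencement date.
B is a property-tax lien and takes priority over every other lien.
Ordering the rest by effective date: F (Mar 27, 2021), D (Apr 15, 2021), C (May 23, 2021), E (Sep 30, 2021), A (Feb 6, 2022).
Because C would otherwise rank above E, the subordination swaps them.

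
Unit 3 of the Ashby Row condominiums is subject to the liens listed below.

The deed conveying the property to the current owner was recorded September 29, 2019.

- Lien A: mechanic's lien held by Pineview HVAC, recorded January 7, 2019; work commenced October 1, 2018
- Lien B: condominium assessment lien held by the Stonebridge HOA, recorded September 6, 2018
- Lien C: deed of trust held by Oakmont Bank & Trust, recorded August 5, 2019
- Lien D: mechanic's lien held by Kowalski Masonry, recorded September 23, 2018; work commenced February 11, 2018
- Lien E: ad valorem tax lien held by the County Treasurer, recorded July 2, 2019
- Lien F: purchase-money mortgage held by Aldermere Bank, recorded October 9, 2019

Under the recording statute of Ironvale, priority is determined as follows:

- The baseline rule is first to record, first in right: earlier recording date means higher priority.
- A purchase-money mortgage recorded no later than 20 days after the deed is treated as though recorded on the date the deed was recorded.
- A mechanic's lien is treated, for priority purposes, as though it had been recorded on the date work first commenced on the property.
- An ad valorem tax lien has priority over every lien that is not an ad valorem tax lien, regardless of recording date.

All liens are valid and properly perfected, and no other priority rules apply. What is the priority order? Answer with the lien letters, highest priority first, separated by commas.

E, D, B, A, C, F

Adjusting effective dates: A relates back to October 1, 2018 (work commenced); D is treated as recorded February 11, 2018, the work-commencement date; F was recorded within the 20-day window, so its effective date is the deed date September 29, 2019.
E is an ad valorem tax lien, so it outranks all other liens regardless of date.
Ordering the rest by effective date: D (February 11, 2018), B (September 6, 2018), A (October 1, 2018), C (August 5, 2019), F (September 29, 2019).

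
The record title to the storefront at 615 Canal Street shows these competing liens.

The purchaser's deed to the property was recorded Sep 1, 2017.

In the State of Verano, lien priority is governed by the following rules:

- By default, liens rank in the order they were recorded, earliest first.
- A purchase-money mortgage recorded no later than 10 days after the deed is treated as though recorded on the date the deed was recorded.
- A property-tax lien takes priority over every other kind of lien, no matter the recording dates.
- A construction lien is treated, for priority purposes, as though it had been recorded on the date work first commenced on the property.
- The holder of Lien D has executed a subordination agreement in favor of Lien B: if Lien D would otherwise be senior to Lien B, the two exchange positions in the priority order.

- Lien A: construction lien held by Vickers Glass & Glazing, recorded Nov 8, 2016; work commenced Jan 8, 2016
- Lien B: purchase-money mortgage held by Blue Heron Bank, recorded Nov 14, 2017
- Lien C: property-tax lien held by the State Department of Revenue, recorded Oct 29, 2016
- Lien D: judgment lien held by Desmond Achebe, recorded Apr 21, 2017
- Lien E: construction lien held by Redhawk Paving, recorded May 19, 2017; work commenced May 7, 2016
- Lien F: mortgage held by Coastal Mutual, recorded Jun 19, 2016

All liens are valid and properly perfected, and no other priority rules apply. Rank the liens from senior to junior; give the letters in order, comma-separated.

C, A, E, F, B, D

Effective dates after the stated exceptions: A relates back to Jan 8, 2016 (work commenced); B missed the 10-day window (74 days after the deed), so its recording date stands; E is treated as recorded May 7, 2016, the work-commencement date.
C, as a property-tax lien, has superpriority and ranks first.
Remaining liens by effective date: A (Jan 8, 2016), E (May 7, 2016), F (Jun 19, 2016), D (Apr 21, 2017), B (Nov 14, 2017).
Because D would otherwise rank above B, the subordination swaps them.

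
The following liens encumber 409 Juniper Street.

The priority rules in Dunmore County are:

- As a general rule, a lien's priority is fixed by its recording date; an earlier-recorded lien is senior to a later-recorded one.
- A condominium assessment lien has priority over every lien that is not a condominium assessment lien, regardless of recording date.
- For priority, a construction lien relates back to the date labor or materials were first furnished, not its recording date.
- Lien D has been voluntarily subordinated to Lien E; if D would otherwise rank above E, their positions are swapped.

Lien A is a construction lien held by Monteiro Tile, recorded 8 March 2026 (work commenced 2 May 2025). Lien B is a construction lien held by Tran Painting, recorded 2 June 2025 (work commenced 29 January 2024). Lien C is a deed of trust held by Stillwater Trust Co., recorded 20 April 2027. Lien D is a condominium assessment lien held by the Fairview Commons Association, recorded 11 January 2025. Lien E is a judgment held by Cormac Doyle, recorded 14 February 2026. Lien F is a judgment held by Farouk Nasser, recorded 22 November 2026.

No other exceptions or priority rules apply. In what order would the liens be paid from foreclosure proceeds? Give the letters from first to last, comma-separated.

E, B, A, D, F, C

Effective dates: A is treated as recorded 2 May 2025, the work-commencement date; B's effective date is 29 January 2024, when work began.
As a condominium assessment lien, D is senior to every other lien.
The other liens, earliest effective date first: B (29 January 2024), A (2 May 2025), E (14 February 2026), F (22 November 2026), C (20 April 2027).
Because D would otherwise rank above E, the subordination swaps them.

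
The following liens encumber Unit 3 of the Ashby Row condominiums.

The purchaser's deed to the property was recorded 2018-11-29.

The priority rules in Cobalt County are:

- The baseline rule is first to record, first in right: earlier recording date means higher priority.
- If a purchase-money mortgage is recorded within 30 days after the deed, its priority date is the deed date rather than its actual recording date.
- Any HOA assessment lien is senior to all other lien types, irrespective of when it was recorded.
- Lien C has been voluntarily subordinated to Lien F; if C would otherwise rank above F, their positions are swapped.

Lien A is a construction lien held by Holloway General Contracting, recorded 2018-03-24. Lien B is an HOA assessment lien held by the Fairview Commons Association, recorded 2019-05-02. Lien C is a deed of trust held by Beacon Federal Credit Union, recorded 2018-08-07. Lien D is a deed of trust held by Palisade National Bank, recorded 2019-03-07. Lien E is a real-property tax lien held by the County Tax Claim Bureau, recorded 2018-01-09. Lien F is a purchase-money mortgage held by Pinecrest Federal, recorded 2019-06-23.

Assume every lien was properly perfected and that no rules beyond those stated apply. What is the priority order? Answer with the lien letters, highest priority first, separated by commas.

B, E, A, F, D, C

First, effective dates: F missed the 30-day window (206 days after the deed), so its recording date stands.
As an HOA assessment lien, B is senior to every other lien.
Remaining liens by effective date: E (2018-01-09), A (2018-03-24), C (2018-08-07), D (2019-03-07), F (2019-06-23).
C is senior to F before the subordination, so the two trade places.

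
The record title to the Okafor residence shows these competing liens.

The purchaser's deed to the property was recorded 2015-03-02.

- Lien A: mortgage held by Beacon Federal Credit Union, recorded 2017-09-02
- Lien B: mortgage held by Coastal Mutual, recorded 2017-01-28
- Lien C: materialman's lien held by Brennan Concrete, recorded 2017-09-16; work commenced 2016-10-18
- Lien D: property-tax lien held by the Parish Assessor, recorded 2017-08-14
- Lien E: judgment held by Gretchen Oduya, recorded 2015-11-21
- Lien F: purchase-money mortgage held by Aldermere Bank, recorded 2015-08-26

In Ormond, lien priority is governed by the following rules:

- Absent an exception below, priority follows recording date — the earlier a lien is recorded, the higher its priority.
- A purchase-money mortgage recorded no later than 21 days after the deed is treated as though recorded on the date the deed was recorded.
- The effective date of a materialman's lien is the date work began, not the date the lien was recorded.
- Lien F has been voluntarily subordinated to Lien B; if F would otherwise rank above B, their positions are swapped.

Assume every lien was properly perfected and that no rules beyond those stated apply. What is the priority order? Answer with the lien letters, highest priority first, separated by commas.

Adjusting effective dates: C's effective date is 2016-10-18, when work began; F was recorded 177 days after the deed, outside the 21-day window, so it keeps its recording date.
Ordering by effective date: F (2015-08-26), E (2015-11-21), C (2016-10-18), B (2017-01-28), D (2017-08-14), A (2017-09-02).
F would otherwise be senior to B, so under the subordination agreement F and B exchange positions.

B, E, C, F, D, A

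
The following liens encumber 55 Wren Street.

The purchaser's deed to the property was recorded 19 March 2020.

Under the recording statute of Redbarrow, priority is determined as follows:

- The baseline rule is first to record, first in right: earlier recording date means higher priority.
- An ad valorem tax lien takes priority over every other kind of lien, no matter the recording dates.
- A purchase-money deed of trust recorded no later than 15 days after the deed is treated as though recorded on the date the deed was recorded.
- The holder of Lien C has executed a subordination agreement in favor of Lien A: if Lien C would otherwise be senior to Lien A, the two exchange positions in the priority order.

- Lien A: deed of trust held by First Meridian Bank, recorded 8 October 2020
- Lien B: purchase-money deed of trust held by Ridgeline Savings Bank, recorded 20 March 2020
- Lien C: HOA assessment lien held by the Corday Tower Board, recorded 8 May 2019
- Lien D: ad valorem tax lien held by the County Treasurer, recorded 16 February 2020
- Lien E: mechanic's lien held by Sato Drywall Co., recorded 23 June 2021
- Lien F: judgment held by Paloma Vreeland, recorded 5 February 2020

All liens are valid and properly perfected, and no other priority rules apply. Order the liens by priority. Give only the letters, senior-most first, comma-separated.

D, A, F, B, C, E

Effective dates: B relates back to the deed date 19 March 2020.
D is an ad valorem tax lien and takes priority over every other lien.
Ordering the rest by effective date: C (8 May 2019), F (5 February 2020), B (19 March 2020), A (8 October 2020), E (23 June 2021).
C is senior to A before the subordination, so the two trade places.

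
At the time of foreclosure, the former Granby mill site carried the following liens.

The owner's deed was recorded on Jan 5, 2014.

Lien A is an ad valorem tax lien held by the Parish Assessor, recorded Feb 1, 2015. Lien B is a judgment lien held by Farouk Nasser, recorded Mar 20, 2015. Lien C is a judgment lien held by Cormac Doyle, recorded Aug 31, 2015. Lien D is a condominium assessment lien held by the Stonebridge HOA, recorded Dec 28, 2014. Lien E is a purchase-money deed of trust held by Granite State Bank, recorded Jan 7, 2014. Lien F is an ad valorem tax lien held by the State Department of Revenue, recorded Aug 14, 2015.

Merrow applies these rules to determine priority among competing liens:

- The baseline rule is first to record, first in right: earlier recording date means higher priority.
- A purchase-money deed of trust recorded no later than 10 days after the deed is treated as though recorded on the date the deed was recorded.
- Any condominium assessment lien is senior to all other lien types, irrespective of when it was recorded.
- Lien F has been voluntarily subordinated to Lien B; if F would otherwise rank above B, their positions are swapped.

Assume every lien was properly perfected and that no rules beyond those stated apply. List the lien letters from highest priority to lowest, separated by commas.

D, E, A, B, F, C

Effective dates after the stated exceptions: E was recorded within the 10-day window, so its effective date is the deed date Jan 5, 2014.
D, as a condominium assessment lien, has superpriority and ranks first.
Among the remaining liens, by effective date: E (Jan 5, 2014), A (Feb 1, 2015), B (Mar 20, 2015), F (Aug 14, 2015), C (Aug 31, 2015).
F is already junior to B, so the subordination agreement changes nothing.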